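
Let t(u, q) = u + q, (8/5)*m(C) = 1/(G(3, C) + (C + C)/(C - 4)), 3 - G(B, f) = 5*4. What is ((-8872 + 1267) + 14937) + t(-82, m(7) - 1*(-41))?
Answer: 2158121/296 ≈ 7291.0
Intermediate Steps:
G(B, f) = -17 (G(B, f) = 3 - 5*4 = 3 - 1*20 = 3 - 20 = -17)
m(C) = 5/(8*(-17 + 2*C/(-4 + C))) (m(C) = 5/(8*(-17 + (C + C)/(C - 4))) = 5/(8*(-17 + (2*C)/(-4 + C))) = 5/(8*(-17 + 2*C/(-4 + C))))
t(u, q) = q + u
((-8872 + 1267) + 14937) + t(-82, m(7) - 1*(-41)) = ((-8872 + 1267) + 14937) + ((5*(-4 + 7)/(8*(68 - 15*7)) - 1*(-41)) - 82) = (-7605 + 14937) + (((5/8)*3/(68 - 105) + 41) - 82) = 7332 + (((5/8)*3/(-37) + 41) - 82) = 7332 + (((5/8)*(-1/37)*3 + 41) - 82) = 7332 + ((-15/296 + 41) - 82) = 7332 + (12121/296 - 82) = 7332 - 12151/296 = 2158121/296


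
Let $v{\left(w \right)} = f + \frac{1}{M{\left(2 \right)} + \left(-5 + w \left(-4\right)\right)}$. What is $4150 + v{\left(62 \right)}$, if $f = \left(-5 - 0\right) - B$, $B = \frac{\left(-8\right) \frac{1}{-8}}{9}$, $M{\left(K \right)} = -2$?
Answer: $\frac{3170837}{765} \approx 4144.9$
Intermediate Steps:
$B = \frac{1}{9}$ ($B = \left(-8\right) \left(- \frac{1}{8}\right) \frac{1}{9} = 1 \cdot \frac{1}{9} = \frac{1}{9} \approx 0.11111$)
$f = - \frac{46}{9}$ ($f = \left(-5 - 0\right) - \frac{1}{9} = \left(-5 + 0\right) - \frac{1}{9} = -5 - \frac{1}{9} = - \frac{46}{9} \approx -5.1111$)
$v{\left(w \right)} = - \frac{46}{9} + \frac{1}{-7 - 4 w}$ ($v{\left(w \right)} = - \frac{46}{9} + \frac{1}{-2 + \left(-5 + w \left(-4\right)\right)} = - \frac{46}{9} + \frac{1}{-2 - \left(5 + 4 w\right)} = - \frac{46}{9} + \frac{1}{-7 - 4 w}$)
$4150 + v{\left(62 \right)} = 4150 + \frac{-331 - 11408}{9 \left(7 + 4 \cdot 62\right)} = 4150 + \frac{-331 - 11408}{9 \left(7 + 248\right)} = 4150 + \frac{1}{9} \cdot \frac{1}{255} \left(-11739\right) = 4150 - \frac{3913}{765} = \frac{3170837}{765}$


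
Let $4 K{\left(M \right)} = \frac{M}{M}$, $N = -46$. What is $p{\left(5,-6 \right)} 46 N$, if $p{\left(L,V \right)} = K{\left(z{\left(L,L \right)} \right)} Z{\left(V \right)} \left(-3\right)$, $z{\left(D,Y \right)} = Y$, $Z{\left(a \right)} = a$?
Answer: $-9522$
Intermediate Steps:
$K{\left(M \right)} = \frac{1}{4}$ ($K{\left(M \right)} = \frac{M \frac{1}{M}}{4} = \frac{1}{4} \cdot 1 = \frac{1}{4}$)
$p{\left(L,V \right)} = - \frac{3 V}{4}$ ($p{\left(L,V \right)} = \frac{V}{4} \left(-3\right) = - \frac{3 V}{4}$)
$p{\left(5,-6 \right)} 46 N = \left(- \frac{3}{4}\right) \left(-6\right) 46 \left(-46\right) = \frac{9}{2} \cdot 46 \left(-46\right) = 207 \left(-46\right) = -9522$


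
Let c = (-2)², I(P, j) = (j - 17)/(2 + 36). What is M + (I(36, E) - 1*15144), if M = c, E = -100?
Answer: -575437/38 ≈ -15143.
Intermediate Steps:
I(P, j) = -17/38 + j/38 (I(P, j) = (-17 + j)/38 = (-17 + j)*(1/38) = -17/38 + j/38)
c = 4
M = 4
M + (I(36, E) - 1*15144) = 4 + ((-17/38 + (1/38)*(-100)) - 1*15144) = 4 + ((-17/38 - 50/19) - 15144) = 4 + (-117/38 - 15144) = 4 - 575589/38 = -575437/38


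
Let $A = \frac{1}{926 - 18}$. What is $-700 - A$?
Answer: $- \frac{635601}{908} \approx -700.0$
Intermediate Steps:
$A = \frac{1}{908} \approx 0.0011013$
$-700 - A = -700 - \frac{1}{908} = - \frac{635601}{908}$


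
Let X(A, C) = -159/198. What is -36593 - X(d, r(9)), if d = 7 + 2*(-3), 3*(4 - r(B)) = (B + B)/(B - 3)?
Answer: -2415085/66 ≈ -36592.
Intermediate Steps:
r(B) = 4 - 2*B/(3*(-3 + B)) (r(B) = 4 - (B + B)/(3*(B - 3)) = 4 - 2*B/(3*(-3 + B)))
d = 1 (d = 7 - 6 = 1)
X(A, C) = -53/66 (X(A, C) = -159*1/198 = -53/66)
-36593 - X(d, r(9)) = -36593 - 1*(-53/66) = -36593 + 53/66 = -2415085/66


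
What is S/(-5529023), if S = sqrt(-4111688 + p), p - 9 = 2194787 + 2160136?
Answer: -2*sqrt(60811)/5529023 ≈ -8.9202e-5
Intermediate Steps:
p = 4354932 (p = 9 + (2194787 + 2160136) = 9 + 4354923 = 4354932)
S = 2*sqrt(60811) (S = sqrt(-4111688 + 4354932) = sqrt(243244) = 2*sqrt(60811) ≈ 493.20)
S/(-5529023) = (2*sqrt(60811))/(-5529023) = (2*sqrt(60811))*(-1/5529023) = -2*sqrt(60811)/5529023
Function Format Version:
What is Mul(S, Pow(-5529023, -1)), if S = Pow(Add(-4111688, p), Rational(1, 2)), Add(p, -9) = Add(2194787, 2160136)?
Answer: Mul(Rational(-2, 5529023), Pow(60811, Rational(1, 2))) ≈ -8.9202e-5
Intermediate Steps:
p = 4354932 (p = Add(9, Add(2194787, 2160136)) = Add(9, 4354923) = 4354932)
S = Mul(2, Pow(60811, Rational(1, 2))) (S = Pow(Add(-4111688, 4354932), Rational(1, 2)) = Pow(243244, Rational(1, 2)) = Mul(2, Pow(60811, Rational(1, 2))) ≈ 493.20)
Mul(S, Pow(-5529023, -1)) = Mul(Mul(2, Pow(60811, Rational(1, 2))), Pow(-5529023, -1)) = Mul(Mul(2, Pow(60811, Rational(1, 2))), Rational(-1, 5529023)) = Mul(Rational(-2, 5529023), Pow(60811, Rational(1, 2)))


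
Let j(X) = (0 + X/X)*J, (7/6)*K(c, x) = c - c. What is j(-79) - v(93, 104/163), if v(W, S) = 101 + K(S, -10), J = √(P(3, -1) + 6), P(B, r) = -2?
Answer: -99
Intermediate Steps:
K(c, x) = 0 (K(c, x) = 6*(c - c)/7 = (6/7)*0 = 0)
J = 2 (J = √(-2 + 6) = √4 = 2)
v(W, S) = 101 (v(W, S) = 101 + 0 = 101)
j(X) = 2 (j(X) = (0 + X/X)*2 = (0 + 1)*2 = 1*2 = 2)
j(-79) - v(93, 104/163) = 2 - 1*101 = 2 - 101 = -99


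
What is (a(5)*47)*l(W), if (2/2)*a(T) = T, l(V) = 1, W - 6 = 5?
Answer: 235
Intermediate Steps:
W = 11 (W = 6 + 5 = 11)
a(T) = T
(a(5)*47)*l(W) = (5*47)*1 = 235*1 = 235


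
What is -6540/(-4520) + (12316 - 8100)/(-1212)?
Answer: -139123/68478 ≈ -2.0316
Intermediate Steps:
-6540/(-4520) + (12316 - 8100)/(-1212) = -6540*(-1/4520) + 4216*(-1/1212) = 327/226 - 1054/303 = -139123/68478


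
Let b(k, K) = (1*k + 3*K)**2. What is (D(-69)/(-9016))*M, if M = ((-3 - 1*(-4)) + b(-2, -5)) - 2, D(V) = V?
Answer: 108/49 ≈ 2.2041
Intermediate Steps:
b(k, K) = (k + 3*K)**2
M = 288 (M = ((-3 - 1*(-4)) + (-2 + 3*(-5))**2) - 2 = ((-3 + 4) + (-2 - 15)**2) - 2 = (1 + (-17)**2) - 2 = (1 + 289) - 2 = 290 - 2 = 288)
(D(-69)/(-9016))*M = -69/(-9016)*288 = -69*(-1/9016)*288 = (3/392)*288 = 108/49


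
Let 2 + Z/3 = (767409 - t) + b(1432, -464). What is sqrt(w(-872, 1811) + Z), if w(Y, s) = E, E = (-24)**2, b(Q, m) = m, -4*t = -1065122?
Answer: 3*sqrt(667806)/2 ≈ 1225.8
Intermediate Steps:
t = 532561/2 (t = -1/4*(-1065122) = 532561/2 ≈ 2.6628e+5)
E = 576
w(Y, s) = 576
Z = 3003975/2 (Z = -6 + 3*((767409 - 1*532561/2) - 464) = -6 + 3*((767409 - 532561/2) - 464) = -6 + 3*(1002257/2 - 464) = -6 + 3*(1001329/2) = -6 + 3003987/2 = 3003975/2 ≈ 1.5020e+6)
sqrt(w(-872, 1811) + Z) = sqrt(576 + 3003975/2) = sqrt(3005127/2) = 3*sqrt(667806)/2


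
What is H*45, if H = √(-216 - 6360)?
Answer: 180*I*√411 ≈ 3649.2*I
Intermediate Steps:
H = 4*I*√411 (H = √(-6576) = 4*I*√411 ≈ 81.093*I)
H*45 = (4*I*√411)*45 = 180*I*√411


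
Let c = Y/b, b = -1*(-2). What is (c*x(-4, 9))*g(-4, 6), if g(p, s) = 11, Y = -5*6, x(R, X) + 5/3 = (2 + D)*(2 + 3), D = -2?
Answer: 275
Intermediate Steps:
x(R, X) = -5/3 (x(R, X) = -5/3 + (2 - 2)*(2 + 3) = -5/3 + 0*5 = -5/3 + 0 = -5/3)
Y = -30
b = 2
c = -15 (c = -30/2 = -30*½ = -15)
(c*x(-4, 9))*g(-4, 6) = -15*(-5/3)*11 = 25*11 = 275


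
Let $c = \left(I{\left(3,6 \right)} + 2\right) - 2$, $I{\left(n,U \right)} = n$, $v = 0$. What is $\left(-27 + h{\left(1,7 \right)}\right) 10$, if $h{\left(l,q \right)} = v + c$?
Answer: $-240$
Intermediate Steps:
$c = 3$ ($c = \left(3 + 2\right) - 2 = 5 - 2 = 3$)
$h{\left(l,q \right)} = 3$ ($h{\left(l,q \right)} = 0 + 3 = 3$)
$\left(-27 + h{\left(1,7 \right)}\right) 10 = \left(-27 + 3\right) 10 = \left(-24\right) 10 = -240$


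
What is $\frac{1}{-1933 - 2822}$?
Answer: $- \frac{1}{4755} \approx -0.0002103$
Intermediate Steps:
$\frac{1}{-1933 - 2822} = \frac{1}{-4755} = - \frac{1}{4755}$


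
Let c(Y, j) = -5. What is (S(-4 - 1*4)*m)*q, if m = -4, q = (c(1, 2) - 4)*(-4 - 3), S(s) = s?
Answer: 2016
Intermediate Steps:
q = 63 (q = (-5 - 4)*(-4 - 3) = -9*(-7) = 63)
(S(-4 - 1*4)*m)*q = ((-4 - 1*4)*(-4))*63 = ((-4 - 4)*(-4))*63 = -8*(-4)*63 = 32*63 = 2016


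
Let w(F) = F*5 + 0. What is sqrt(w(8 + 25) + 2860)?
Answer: 55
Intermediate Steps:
w(F) = 5*F (w(F) = 5*F + 0 = 5*F)
sqrt(w(8 + 25) + 2860) = sqrt(5*(8 + 25) + 2860) = sqrt(5*33 + 2860) = sqrt(165 + 2860) = sqrt(3025) = 55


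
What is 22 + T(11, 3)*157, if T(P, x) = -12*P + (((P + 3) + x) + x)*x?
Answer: -11282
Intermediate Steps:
T(P, x) = -12*P + x*(3 + P + 2*x) (T(P, x) = -12*P + (((3 + P) + x) + x)*x = -12*P + ((3 + P + x) + x)*x = -12*P + (3 + P + 2*x)*x = -12*P + x*(3 + P + 2*x))
22 + T(11, 3)*157 = 22 + (-12*11 + 2*3**2 + 3*3 + 11*3)*157 = 22 + (-132 + 2*9 + 9 + 33)*157 = 22 + (-132 + 18 + 9 + 33)*157 = 22 - 72*157 = 22 - 11304 = -11282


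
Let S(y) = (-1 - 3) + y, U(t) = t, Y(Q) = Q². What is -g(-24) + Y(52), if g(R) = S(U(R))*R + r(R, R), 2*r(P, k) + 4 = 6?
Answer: 2031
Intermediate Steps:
r(P, k) = 1 (r(P, k) = -2 + (½)*6 = -2 + 3 = 1)
S(y) = -4 + y
g(R) = 1 + R*(-4 + R) (g(R) = (-4 + R)*R + 1 = R*(-4 + R) + 1 = 1 + R*(-4 + R))
-g(-24) + Y(52) = -(1 - 24*(-4 - 24)) + 52² = -(1 - 24*(-28)) + 2704 = -(1 + 672) + 2704 = -1*673 + 2704 = -673 + 2704 = 2031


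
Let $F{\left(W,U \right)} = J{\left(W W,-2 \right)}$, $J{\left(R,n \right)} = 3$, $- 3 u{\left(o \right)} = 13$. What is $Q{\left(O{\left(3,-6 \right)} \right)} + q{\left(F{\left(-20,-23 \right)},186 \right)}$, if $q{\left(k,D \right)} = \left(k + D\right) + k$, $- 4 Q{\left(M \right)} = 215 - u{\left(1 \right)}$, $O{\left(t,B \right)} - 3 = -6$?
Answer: $\frac{823}{6} \approx 137.17$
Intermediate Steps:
$u{\left(o \right)} = - \frac{13}{3}$ ($u{\left(o \right)} = \left(- \frac{1}{3}\right) 13 = - \frac{13}{3}$)
$O{\left(t,B \right)} = -3$ ($O{\left(t,B \right)} = 3 - 6 = -3$)
$Q{\left(M \right)} = - \frac{329}{6}$ ($Q{\left(M \right)} = - \frac{215 - - \frac{13}{3}}{4} = - \frac{215 + \frac{13}{3}}{4} = \left(- \frac{1}{4}\right) \frac{658}{3} = - \frac{329}{6}$)
$F{\left(W,U \right)} = 3$
$q{\left(k,D \right)} = D + 2 k$ ($q{\left(k,D \right)} = \left(D + k\right) + k = D + 2 k$)
$Q{\left(O{\left(3,-6 \right)} \right)} + q{\left(F{\left(-20,-23 \right)},186 \right)} = - \frac{329}{6} + \left(186 + 2 \cdot 3\right) = - \frac{329}{6} + \left(186 + 6\right) = - \frac{329}{6} + 192 = \frac{823}{6}$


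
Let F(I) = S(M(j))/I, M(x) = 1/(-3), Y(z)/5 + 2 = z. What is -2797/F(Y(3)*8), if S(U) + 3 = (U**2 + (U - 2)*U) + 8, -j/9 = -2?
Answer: -1006920/53 ≈ -18999.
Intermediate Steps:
Y(z) = -10 + 5*z
j = 18 (j = -9*(-2) = 18)
M(x) = -1/3
S(U) = 5 + U**2 + U*(-2 + U) (S(U) = -3 + ((U**2 + (U - 2)*U) + 8) = -3 + ((U**2 + (-2 + U)*U) + 8) = -3 + ((U**2 + U*(-2 + U)) + 8) = -3 + (8 + U**2 + U*(-2 + U)) = 5 + U**2 + U*(-2 + U))
F(I) = 53/(9*I) (F(I) = (5 - 2*(-1/3) + 2*(-1/3)**2)/I = (5 + 2/3 + 2*(1/9))/I = (5 + 2/3 + 2/9)/I = 53/(9*I))
-2797/F(Y(3)*8) = -2797/(53/(9*(((-10 + 5*3)*8)))) = -2797/(53/(9*(((-10 + 15)*8)))) = -2797/(53/(9*((5*8)))) = -2797/((53/9)/40) = -2797/((53/9)*(1/40)) = -2797/53/360 = -2797*360/53 = -1006920/53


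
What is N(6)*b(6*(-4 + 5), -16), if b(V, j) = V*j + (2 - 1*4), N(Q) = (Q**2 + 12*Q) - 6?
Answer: -9996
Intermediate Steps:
N(Q) = -6 + Q**2 + 12*Q
b(V, j) = -2 + V*j (b(V, j) = V*j + (2 - 4) = V*j - 2 = -2 + V*j)
N(6)*b(6*(-4 + 5), -16) = (-6 + 6**2 + 12*6)*(-2 + (6*(-4 + 5))*(-16)) = (-6 + 36 + 72)*(-2 + (6*1)*(-16)) = 102*(-2 + 6*(-16)) = 102*(-2 - 96) = 102*(-98) = -9996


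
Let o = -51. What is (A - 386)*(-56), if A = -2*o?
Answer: 15904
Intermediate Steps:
A = 102 (A = -2*(-51) = 102)
(A - 386)*(-56) = (102 - 386)*(-56) = -284*(-56) = 15904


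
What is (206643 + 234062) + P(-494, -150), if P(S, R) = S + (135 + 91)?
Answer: 440437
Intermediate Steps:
P(S, R) = 226 + S (P(S, R) = S + 226 = 226 + S)
(206643 + 234062) + P(-494, -150) = (206643 + 234062) + (226 - 494) = 440705 - 268 = 440437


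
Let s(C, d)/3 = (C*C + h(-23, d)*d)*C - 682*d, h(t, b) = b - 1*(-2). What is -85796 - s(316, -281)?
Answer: -169646462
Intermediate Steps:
h(t, b) = 2 + b (h(t, b) = b + 2 = 2 + b)
s(C, d) = -2046*d + 3*C*(C² + d*(2 + d)) (s(C, d) = 3*((C*C + (2 + d)*d)*C - 682*d) = 3*((C² + d*(2 + d))*C - 682*d) = 3*(C*(C² + d*(2 + d)) - 682*d) = 3*(-682*d + C*(C² + d*(2 + d))) = -2046*d + 3*C*(C² + d*(2 + d)))
-85796 - s(316, -281) = -85796 - (-2046*(-281) + 3*316³ + 3*316*(-281)*(2 - 281)) = -85796 - (574926 + 3*31554496 + 3*316*(-281)*(-279)) = -85796 - (574926 + 94663488 + 74322252) = -85796 - 1*169560666 = -85796 - 169560666 = -169646462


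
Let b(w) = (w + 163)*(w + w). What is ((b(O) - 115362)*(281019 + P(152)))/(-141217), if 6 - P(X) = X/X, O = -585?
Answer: -106333299072/141217 ≈ -7.5298e+5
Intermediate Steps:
P(X) = 5 (P(X) = 6 - X/X = 6 - 1*1 = 6 - 1 = 5)
b(w) = 2*w*(163 + w) (b(w) = (163 + w)*(2*w) = 2*w*(163 + w))
((b(O) - 115362)*(281019 + P(152)))/(-141217) = ((2*(-585)*(163 - 585) - 115362)*(281019 + 5))/(-141217) = ((2*(-585)*(-422) - 115362)*281024)*(-1/141217) = ((493740 - 115362)*281024)*(-1/141217) = (378378*281024)*(-1/141217) = 106333299072*(-1/141217) = -106333299072/141217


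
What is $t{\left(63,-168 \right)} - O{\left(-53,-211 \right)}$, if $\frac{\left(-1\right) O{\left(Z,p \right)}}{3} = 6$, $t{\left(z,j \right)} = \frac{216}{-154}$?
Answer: $\frac{1278}{77} \approx 16.597$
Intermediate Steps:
$t{\left(z,j \right)} = - \frac{108}{77}$ ($t{\left(z,j \right)} = 216 \left(- \frac{1}{154}\right) = - \frac{108}{77}$)
$O{\left(Z,p \right)} = -18$ ($O{\left(Z,p \right)} = \left(-3\right) 6 = -18$)
$t{\left(63,-168 \right)} - O{\left(-53,-211 \right)} = - \frac{108}{77} - -18 = - \frac{108}{77} + 18 = \frac{1278}{77}$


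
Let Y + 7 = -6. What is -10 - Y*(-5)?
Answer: -75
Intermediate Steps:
Y = -13 (Y = -7 - 6 = -13)
-10 - Y*(-5) = -10 - 1*(-13)*(-5) = -10 + 13*(-5) = -10 - 65 = -75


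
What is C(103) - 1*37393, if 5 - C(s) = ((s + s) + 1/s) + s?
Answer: -3882792/103 ≈ -37697.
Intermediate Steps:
C(s) = 5 - 1/s - 3*s (C(s) = 5 - (((s + s) + 1/s) + s) = 5 - ((2*s + 1/s) + s) = 5 - ((1/s + 2*s) + s) = 5 - (1/s + 3*s) = 5 + (-1/s - 3*s) = 5 - 1/s - 3*s)
C(103) - 1*37393 = (5 - 1/103 - 3*103) - 1*37393 = (5 - 1*1/103 - 309) - 37393 = (5 - 1/103 - 309) - 37393 = -31313/103 - 37393 = -3882792/103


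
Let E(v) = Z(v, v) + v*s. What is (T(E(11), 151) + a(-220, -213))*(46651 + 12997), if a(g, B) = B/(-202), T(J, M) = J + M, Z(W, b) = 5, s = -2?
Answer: 813628544/101 ≈ 8.0557e+6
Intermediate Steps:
E(v) = 5 - 2*v (E(v) = 5 + v*(-2) = 5 - 2*v)
a(g, B) = -B/202 (a(g, B) = B*(-1/202) = -B/202)
(T(E(11), 151) + a(-220, -213))*(46651 + 12997) = (((5 - 2*11) + 151) - 1/202*(-213))*(46651 + 12997) = (((5 - 22) + 151) + 213/202)*59648 = ((-17 + 151) + 213/202)*59648 = (134 + 213/202)*59648 = (27281/202)*59648 = 813628544/101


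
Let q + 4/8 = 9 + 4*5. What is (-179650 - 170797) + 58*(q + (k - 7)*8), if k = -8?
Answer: -355754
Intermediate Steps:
q = 57/2 (q = -1/2 + (9 + 4*5) = -1/2 + (9 + 20) = -1/2 + 29 = 57/2 ≈ 28.500)
(-179650 - 170797) + 58*(q + (k - 7)*8) = (-179650 - 170797) + 58*(57/2 + (-8 - 7)*8) = -350447 + 58*(57/2 - 15*8) = -350447 + 58*(57/2 - 120) = -350447 + 58*(-183/2) = -350447 - 5307 = -355754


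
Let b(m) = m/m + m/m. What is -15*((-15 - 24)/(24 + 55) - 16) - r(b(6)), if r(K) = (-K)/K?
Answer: 19624/79 ≈ 248.41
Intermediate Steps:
b(m) = 2 (b(m) = 1 + 1 = 2)
r(K) = -1
-15*((-15 - 24)/(24 + 55) - 16) - r(b(6)) = -15*((-15 - 24)/(24 + 55) - 16) - 1*(-1) = -15*(-39/79 - 16) + 1 = -15*(-1303/79) + 1 = 19545/79 + 1 = 19624/79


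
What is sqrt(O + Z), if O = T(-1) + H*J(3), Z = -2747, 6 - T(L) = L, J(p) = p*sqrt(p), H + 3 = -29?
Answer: 2*sqrt(-685 - 24*sqrt(3)) ≈ 53.91*I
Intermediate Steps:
H = -32 (H = -3 - 29 = -32)
J(p) = p**(3/2)
T(L) = 6 - L
O = 7 - 96*sqrt(3) (O = (6 - 1*(-1)) - 96*sqrt(3) = (6 + 1) - 96*sqrt(3) = 7 - 96*sqrt(3) ≈ -159.28)
sqrt(O + Z) = sqrt((7 - 96*sqrt(3)) - 2747) = sqrt(-2740 - 96*sqrt(3))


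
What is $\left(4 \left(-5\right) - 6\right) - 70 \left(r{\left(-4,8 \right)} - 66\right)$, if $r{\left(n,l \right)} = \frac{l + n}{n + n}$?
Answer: $4629$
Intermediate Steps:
$r{\left(n,l \right)} = \frac{l + n}{2 n}$
$\left(4 \left(-5\right) - 6\right) - 70 \left(r{\left(-4,8 \right)} - 66\right) = \left(4 \left(-5\right) - 6\right) - 70 \left(\frac{8 - 4}{2 \left(-4\right)} - 66\right) = \left(-20 - 6\right) - 70 \left(\frac{1}{2} \left(- \frac{1}{4}\right) 4 - 66\right) = -26 - 70 \left(- \frac{1}{2} - 66\right) = -26 - -4655 = -26 + 4655 = 4629$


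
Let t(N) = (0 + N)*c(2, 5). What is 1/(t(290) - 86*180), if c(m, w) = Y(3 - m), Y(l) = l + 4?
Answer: -1/14030 ≈ -7.1276e-5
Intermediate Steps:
Y(l) = 4 + l
c(m, w) = 7 - m (c(m, w) = 4 + (3 - m) = 7 - m)
t(N) = 5*N (t(N) = (0 + N)*(7 - 1*2) = N*(7 - 2) = N*5 = 5*N)
1/(t(290) - 86*180) = 1/(5*290 - 86*180) = 1/(1450 - 15480) = 1/(-14030) = -1/14030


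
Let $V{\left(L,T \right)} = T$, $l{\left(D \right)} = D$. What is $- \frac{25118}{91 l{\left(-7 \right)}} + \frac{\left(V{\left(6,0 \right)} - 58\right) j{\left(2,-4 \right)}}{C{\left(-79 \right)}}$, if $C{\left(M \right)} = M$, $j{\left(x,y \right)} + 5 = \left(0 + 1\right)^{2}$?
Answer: $\frac{1836538}{50323} \approx 36.495$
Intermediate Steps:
$j{\left(x,y \right)} = -4$ ($j{\left(x,y \right)} = -5 + \left(0 + 1\right)^{2} = -5 + 1^{2} = -5 + 1 = -4$)
$- \frac{25118}{91 l{\left(-7 \right)}} + \frac{\left(V{\left(6,0 \right)} - 58\right) j{\left(2,-4 \right)}}{C{\left(-79 \right)}} = - \frac{25118}{91 \left(-7\right)} + \frac{\left(0 - 58\right) \left(-4\right)}{-79} = - \frac{25118}{-637} + \left(-58\right) \left(-4\right) \left(- \frac{1}{79}\right) = \left(-25118\right) \left(- \frac{1}{637}\right) + 232 \left(- \frac{1}{79}\right) = \frac{25118}{637} - \frac{232}{79} = \frac{1836538}{50323}$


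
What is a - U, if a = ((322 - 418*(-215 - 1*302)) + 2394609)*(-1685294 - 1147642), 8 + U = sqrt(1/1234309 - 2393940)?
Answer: -7396900714624 - I*sqrt(3647212374585830831)/1234309 ≈ -7.3969e+12 - 1547.2*I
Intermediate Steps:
U = -8 + I*sqrt(3647212374585830831)/1234309 (U = -8 + sqrt(1/1234309 - 2393940) = -8 + sqrt(-2954861687459/1234309) = -8 + I*sqrt(3647212374585830831)/1234309 ≈ -8.0 + 1547.2*I)
a = -7396900714632 (a = ((322 - 418*(-215 - 302)) + 2394609)*(-2832936) = ((322 - 418*(-517)) + 2394609)*(-2832936) = ((322 + 216106) + 2394609)*(-2832936) = (216428 + 2394609)*(-2832936) = 2611037*(-2832936) = -7396900714632)
a - U = -7396900714632 - (-8 + I*sqrt(3647212374585830831)/1234309) = -7396900714632 + (8 - I*sqrt(3647212374585830831)/1234309) = -7396900714624 - I*sqrt(3647212374585830831)/1234309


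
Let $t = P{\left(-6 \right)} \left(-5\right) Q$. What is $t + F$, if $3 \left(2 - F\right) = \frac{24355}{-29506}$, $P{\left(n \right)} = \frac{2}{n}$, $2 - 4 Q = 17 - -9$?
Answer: $- \frac{683789}{88518} \approx -7.7249$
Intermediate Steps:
$Q = -6$ ($Q = \frac{1}{2} - \frac{17 - -9}{4} = \frac{1}{2} - \frac{17 + 9}{4} = \frac{1}{2} - \frac{13}{2} = -6$)
$F = \frac{201391}{88518}$ ($F = 2 - \frac{24355 \frac{1}{-29506}}{3} = 2 - \frac{24355 \left(- \frac{1}{29506}\right)}{3} = 2 - - \frac{24355}{88518} = 2 + \frac{24355}{88518} = \frac{201391}{88518} \approx 2.2751$)
$t = -10$ ($t = \frac{2}{-6} \left(-5\right) \left(-6\right) = 2 \left(- \frac{1}{6}\right) \left(-5\right) \left(-6\right) = \left(- \frac{1}{3}\right) \left(-5\right) \left(-6\right) = \frac{5}{3} \left(-6\right) = -10$)
$t + F = -10 + \frac{201391}{88518} = - \frac{683789}{88518}$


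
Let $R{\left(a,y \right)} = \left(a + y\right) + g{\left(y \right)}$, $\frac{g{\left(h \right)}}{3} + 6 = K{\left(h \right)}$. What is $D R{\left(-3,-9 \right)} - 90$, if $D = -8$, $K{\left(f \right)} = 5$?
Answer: $30$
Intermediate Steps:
$g{\left(h \right)} = -3$ ($g{\left(h \right)} = -18 + 3 \cdot 5 = -18 + 15 = -3$)
$R{\left(a,y \right)} = -3 + a + y$ ($R{\left(a,y \right)} = \left(a + y\right) - 3 = -3 + a + y$)
$D R{\left(-3,-9 \right)} - 90 = - 8 \left(-3 - 3 - 9\right) - 90 = \left(-8\right) \left(-15\right) - 90 = 120 - 90 = 30$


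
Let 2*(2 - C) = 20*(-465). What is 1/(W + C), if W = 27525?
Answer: 1/32177 ≈ 3.1078e-5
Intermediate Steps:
C = 4652 (C = 2 - 10*(-465) = 2 - ½*(-9300) = 2 + 4650 = 4652)
1/(W + C) = 1/(27525 + 4652) = 1/32177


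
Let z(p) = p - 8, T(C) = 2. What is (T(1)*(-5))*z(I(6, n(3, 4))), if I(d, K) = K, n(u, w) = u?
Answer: 50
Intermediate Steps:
z(p) = -8 + p
(T(1)*(-5))*z(I(6, n(3, 4))) = (2*(-5))*(-8 + 3) = -10*(-5) = 50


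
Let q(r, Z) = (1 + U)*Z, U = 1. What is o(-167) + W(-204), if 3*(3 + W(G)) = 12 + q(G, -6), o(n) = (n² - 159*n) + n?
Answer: 54272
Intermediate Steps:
o(n) = n² - 158*n
q(r, Z) = 2*Z (q(r, Z) = (1 + 1)*Z = 2*Z)
W(G) = -3 (W(G) = -3 + (12 + 2*(-6))/3 = -3 + (12 - 12)/3 = -3 + (⅓)*0 = -3 + 0 = -3)
o(-167) + W(-204) = -167*(-158 - 167) - 3 = -167*(-325) - 3 = 54275 - 3 = 54272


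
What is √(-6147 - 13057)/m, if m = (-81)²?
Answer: 2*I*√4801/6561 ≈ 0.021122*I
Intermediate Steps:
m = 6561
√(-6147 - 13057)/m = √(-6147 - 13057)/6561 = √(-19204)*(1/6561) = (2*I*√4801)*(1/6561) = 2*I*√4801/6561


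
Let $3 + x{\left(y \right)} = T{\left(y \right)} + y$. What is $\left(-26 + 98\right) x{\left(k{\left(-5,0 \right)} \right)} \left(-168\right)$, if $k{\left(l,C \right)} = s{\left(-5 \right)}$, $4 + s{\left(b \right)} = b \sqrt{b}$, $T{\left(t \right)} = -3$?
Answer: $120960 + 60480 i \sqrt{5} \approx 1.2096 \cdot 10^{5} + 1.3524 \cdot 10^{5} i$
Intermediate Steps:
$s{\left(b \right)} = -4 + b^{\frac{3}{2}}$ ($s{\left(b \right)} = -4 + b \sqrt{b} = -4 + b^{\frac{3}{2}}$)
$k{\left(l,C \right)} = -4 - 5 i \sqrt{5}$ ($k{\left(l,C \right)} = -4 + \left(-5\right)^{\frac{3}{2}} = -4 - 5 i \sqrt{5}$)
$x{\left(y \right)} = -6 + y$ ($x{\left(y \right)} = -3 + \left(-3 + y\right) = -6 + y$)
$\left(-26 + 98\right) x{\left(k{\left(-5,0 \right)} \right)} \left(-168\right) = \left(-26 + 98\right) \left(-6 - \left(4 + 5 i \sqrt{5}\right)\right) \left(-168\right) = 72 \left(-10 - 5 i \sqrt{5}\right) \left(-168\right) = \left(-720 - 360 i \sqrt{5}\right) \left(-168\right) = 120960 + 60480 i \sqrt{5}$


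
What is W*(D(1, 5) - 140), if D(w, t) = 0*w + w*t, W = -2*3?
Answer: 810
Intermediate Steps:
W = -6
D(w, t) = t*w (D(w, t) = 0 + t*w = t*w)
W*(D(1, 5) - 140) = -6*(5*1 - 140) = -6*(5 - 140) = -6*(-135) = 810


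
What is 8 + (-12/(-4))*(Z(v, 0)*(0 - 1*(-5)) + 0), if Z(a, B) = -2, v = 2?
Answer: -22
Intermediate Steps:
8 + (-12/(-4))*(Z(v, 0)*(0 - 1*(-5)) + 0) = 8 + (-12/(-4))*(-2*(0 - 1*(-5)) + 0) = 8 + (-12*(-¼))*(-2*(0 + 5) + 0) = 8 + 3*(-2*5 + 0) = 8 + 3*(-10 + 0) = 8 + 3*(-10) = 8 - 30 = -22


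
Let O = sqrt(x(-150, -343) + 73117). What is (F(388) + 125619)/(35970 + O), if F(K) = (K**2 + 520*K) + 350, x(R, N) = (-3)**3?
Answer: 1720347981/129376781 - 478273*sqrt(73090)/1293767810 ≈ 13.197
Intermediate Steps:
x(R, N) = -27
F(K) = 350 + K**2 + 520*K
O = sqrt(73090) (O = sqrt(-27 + 73117) = sqrt(73090) ≈ 270.35)
(F(388) + 125619)/(35970 + O) = ((350 + 388**2 + 520*388) + 125619)/(35970 + sqrt(73090)) = ((350 + 150544 + 201760) + 125619)/(35970 + sqrt(73090)) = (352654 + 125619)/(35970 + sqrt(73090)) = 478273/(35970 + sqrt(73090))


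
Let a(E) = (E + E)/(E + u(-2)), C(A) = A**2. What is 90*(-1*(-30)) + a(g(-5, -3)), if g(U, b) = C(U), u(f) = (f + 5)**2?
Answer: 45925/17 ≈ 2701.5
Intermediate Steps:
u(f) = (5 + f)**2
g(U, b) = U**2
a(E) = 2*E/(9 + E) (a(E) = (E + E)/(E + (5 - 2)**2) = (2*E)/(E + 3**2) = (2*E)/(E + 9) = (2*E)/(9 + E) = 2*E/(9 + E))
90*(-1*(-30)) + a(g(-5, -3)) = 90*(-1*(-30)) + 2*(-5)**2/(9 + (-5)**2) = 90*30 + 2*25/(9 + 25) = 2700 + 2*25/34 = 2700 + 2*25*(1/34) = 2700 + 25/17 = 45925/17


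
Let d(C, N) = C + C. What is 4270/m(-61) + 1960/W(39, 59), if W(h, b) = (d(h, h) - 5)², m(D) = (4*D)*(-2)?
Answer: 194355/21316 ≈ 9.1178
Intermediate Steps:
d(C, N) = 2*C
m(D) = -8*D
W(h, b) = (-5 + 2*h)² (W(h, b) = (2*h - 5)² = (-5 + 2*h)²)
4270/m(-61) + 1960/W(39, 59) = 4270/((-8*(-61))) + 1960/((-5 + 2*39)²) = 4270/488 + 1960/((-5 + 78)²) = 4270*(1/488) + 1960/(73²) = 35/4 + 1960/5329 = 194355/21316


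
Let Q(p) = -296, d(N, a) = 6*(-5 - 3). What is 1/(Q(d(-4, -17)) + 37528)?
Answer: 1/37232 ≈ 2.6859e-5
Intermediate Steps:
d(N, a) = -48 (d(N, a) = 6*(-8) = -48)
1/(Q(d(-4, -17)) + 37528) = 1/(-296 + 37528) = 1/37232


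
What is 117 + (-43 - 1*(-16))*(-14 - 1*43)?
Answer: 1656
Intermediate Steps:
117 + (-43 - 1*(-16))*(-14 - 1*43) = 117 + (-43 + 16)*(-14 - 43) = 117 - 27*(-57) = 117 + 1539 = 1656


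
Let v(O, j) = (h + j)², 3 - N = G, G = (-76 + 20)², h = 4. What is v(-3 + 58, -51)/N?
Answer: -2209/3133 ≈ -0.70508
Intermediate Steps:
G = 3136 (G = (-56)² = 3136)
N = -3133 (N = 3 - 1*3136 = 3 - 3136 = -3133)
v(O, j) = (4 + j)²
v(-3 + 58, -51)/N = (4 - 51)²/(-3133) = (-47)²*(-1/3133) = 2209*(-1/3133) = -2209/3133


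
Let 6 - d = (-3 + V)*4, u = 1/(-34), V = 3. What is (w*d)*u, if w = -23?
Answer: 69/17 ≈ 4.0588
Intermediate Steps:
u = -1/34 ≈ -0.029412
d = 6 (d = 6 - (-3 + 3)*4 = 6 - 0*4 = 6 - 1*0 = 6 + 0 = 6)
(w*d)*u = -23*6*(-1/34) = -138*(-1/34) = 69/17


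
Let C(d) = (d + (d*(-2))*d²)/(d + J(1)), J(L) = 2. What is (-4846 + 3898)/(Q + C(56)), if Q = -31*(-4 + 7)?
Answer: 27492/178285 ≈ 0.15420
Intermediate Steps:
Q = -93 (Q = -31*3 = -93)
C(d) = (d - 2*d³)/(2 + d) (C(d) = (d + (d*(-2))*d²)/(d + 2) = (d + (-2*d)*d²)/(2 + d) = (d - 2*d³)/(2 + d))
(-4846 + 3898)/(Q + C(56)) = (-4846 + 3898)/(-93 + (56 - 2*56³)/(2 + 56)) = -948/(-93 + (56 - 2*175616)/58) = -948/(-93 + (56 - 351232)/58) = -948/(-93 + (1/58)*(-351176)) = -948/(-93 - 175588/29) = -948/(-178285/29) = -948*(-29/178285) = 27492/178285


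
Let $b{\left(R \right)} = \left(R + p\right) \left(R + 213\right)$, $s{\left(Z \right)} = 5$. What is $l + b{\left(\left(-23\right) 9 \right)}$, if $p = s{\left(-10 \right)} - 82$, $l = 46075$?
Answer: $44371$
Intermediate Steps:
$p = -77$ ($p = 5 - 82 = -77$)
$b{\left(R \right)} = \left(-77 + R\right) \left(213 + R\right)$ ($b{\left(R \right)} = \left(R - 77\right) \left(R + 213\right) = \left(-77 + R\right) \left(213 + R\right)$)
$l + b{\left(\left(-23\right) 9 \right)} = 46075 + \left(-16401 + \left(\left(-23\right) 9\right)^{2} + 136 \left(\left(-23\right) 9\right)\right) = 46075 + \left(-16401 + \left(-207\right)^{2} + 136 \left(-207\right)\right) = 46075 - 1704 = 44371$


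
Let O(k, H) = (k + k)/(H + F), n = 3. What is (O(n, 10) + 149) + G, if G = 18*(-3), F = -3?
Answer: 671/7 ≈ 95.857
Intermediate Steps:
O(k, H) = 2*k/(-3 + H) (O(k, H) = (k + k)/(H - 3) = (2*k)/(-3 + H) = 2*k/(-3 + H))
G = -54
(O(n, 10) + 149) + G = (2*3/(-3 + 10) + 149) - 54 = (2*3/7 + 149) - 54 = (2*3*(⅐) + 149) - 54 = (6/7 + 149) - 54 = 1049/7 - 54 = 671/7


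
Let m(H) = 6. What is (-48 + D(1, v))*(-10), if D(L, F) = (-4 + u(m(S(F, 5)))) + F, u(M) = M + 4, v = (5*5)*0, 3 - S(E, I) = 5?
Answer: 420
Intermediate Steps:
S(E, I) = -2 (S(E, I) = 3 - 1*5 = 3 - 5 = -2)
v = 0 (v = 25*0 = 0)
u(M) = 4 + M
D(L, F) = 6 + F (D(L, F) = (-4 + (4 + 6)) + F = (-4 + 10) + F = 6 + F)
(-48 + D(1, v))*(-10) = (-48 + (6 + 0))*(-10) = (-48 + 6)*(-10) = -42*(-10) = 420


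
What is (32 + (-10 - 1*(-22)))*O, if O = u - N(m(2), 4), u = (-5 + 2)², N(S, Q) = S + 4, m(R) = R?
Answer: 132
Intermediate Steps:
N(S, Q) = 4 + S
u = 9 (u = (-3)² = 9)
O = 3 (O = 9 - (4 + 2) = 9 - 1*6 = 9 - 6 = 3)
(32 + (-10 - 1*(-22)))*O = (32 + (-10 - 1*(-22)))*3 = (32 + (-10 + 22))*3 = (32 + 12)*3 = 44*3 = 132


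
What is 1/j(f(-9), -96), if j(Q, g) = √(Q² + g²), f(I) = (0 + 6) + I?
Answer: √41/615 ≈ 0.010412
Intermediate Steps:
f(I) = 6 + I
1/j(f(-9), -96) = 1/(√((6 - 9)² + (-96)²)) = 1/(√((-3)² + 9216)) = 1/(√(9 + 9216)) = 1/(√9225) = 1/(15*√41) = √41/615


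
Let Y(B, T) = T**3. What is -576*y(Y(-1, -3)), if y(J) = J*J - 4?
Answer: -417600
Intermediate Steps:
y(J) = -4 + J**2 (y(J) = J**2 - 4 = -4 + J**2)
-576*y(Y(-1, -3)) = -576*(-4 + ((-3)**3)**2) = -576*(-4 + (-27)**2) = -576*(-4 + 729) = -576*725 = -417600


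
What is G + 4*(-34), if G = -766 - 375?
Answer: -1277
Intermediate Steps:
G = -1141
G + 4*(-34) = -1141 + 4*(-34) = -1141 - 136 = -1277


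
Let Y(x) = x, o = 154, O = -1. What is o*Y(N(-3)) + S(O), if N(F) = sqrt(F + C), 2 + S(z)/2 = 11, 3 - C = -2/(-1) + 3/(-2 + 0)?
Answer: 18 + 77*I*sqrt(2) ≈ 18.0 + 108.89*I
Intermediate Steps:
C = 5/2 (C = 3 - (-2/(-1) + 3/(-2 + 0)) = 3 - (-2*(-1) + 3/(-2)) = 3 - (2 + 3*(-1/2)) = 3 - (2 - 3/2) = 3 - 1*1/2 = 3 - 1/2 = 5/2 ≈ 2.5000)
S(z) = 18 (S(z) = -4 + 2*11 = -4 + 22 = 18)
N(F) = sqrt(5/2 + F) (N(F) = sqrt(F + 5/2) = sqrt(5/2 + F))
o*Y(N(-3)) + S(O) = 154*(sqrt(10 + 4*(-3))/2) + 18 = 154*(sqrt(10 - 12)/2) + 18 = 154*(sqrt(-2)/2) + 18 = 154*((I*sqrt(2))/2) + 18 = 154*(I*sqrt(2)/2) + 18 = 77*I*sqrt(2) + 18 = 18 + 77*I*sqrt(2)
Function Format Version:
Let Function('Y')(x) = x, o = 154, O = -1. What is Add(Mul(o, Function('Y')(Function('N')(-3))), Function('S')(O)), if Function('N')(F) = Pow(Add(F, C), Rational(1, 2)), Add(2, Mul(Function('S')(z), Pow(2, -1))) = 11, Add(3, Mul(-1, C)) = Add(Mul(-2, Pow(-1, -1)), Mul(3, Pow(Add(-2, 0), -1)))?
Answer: Add(18, Mul(77, I, Pow(2, Rational(1, 2)))) ≈ Add(18.000, Mul(108.89, I))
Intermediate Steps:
C = Rational(5, 2) (C = Add(3, Mul(-1, Add(Mul(-2, Pow(-1, -1)), Mul(3, Pow(Add(-2, 0), -1))))) = Add(3, Mul(-1, Add(Mul(-2, -1), Mul(3, Pow(-2, -1))))) = Add(3, Mul(-1, Add(2, Mul(3, Rational(-1, 2))))) = Add(3, Mul(-1, Add(2, Rational(-3, 2)))) = Add(3, Mul(-1, Rational(1, 2))) = Add(3, Rational(-1, 2)) = Rational(5, 2) ≈ 2.5000)
Function('S')(z) = 18 (Function('S')(z) = Add(-4, Mul(2, 11)) = Add(-4, 22) = 18)
Function('N')(F) = Pow(Add(Rational(5, 2), F), Rational(1, 2)) (Function('N')(F) = Pow(Add(F, Rational(5, 2)), Rational(1, 2)) = Pow(Add(Rational(5, 2), F), Rational(1, 2)))
Add(Mul(o, Function('Y')(Function('N')(-3))), Function('S')(O)) = Add(Mul(154, Mul(Rational(1, 2), Pow(Add(10, Mul(4, -3)), Rational(1, 2)))), 18) = Add(Mul(154, Mul(Rational(1, 2), Pow(Add(10, -12), Rational(1, 2)))), 18) = Add(Mul(154, Mul(Rational(1, 2), Pow(-2, Rational(1, 2)))), 18) = Add(Mul(154, Mul(Rational(1, 2), Mul(I, Pow(2, Rational(1, 2))))), 18) = Add(Mul(154, Mul(Rational(1, 2), I, Pow(2, Rational(1, 2)))), 18) = Add(Mul(77, I, Pow(2, Rational(1, 2))), 18) = Add(18, Mul(77, I, Pow(2, Rational(1, 2))))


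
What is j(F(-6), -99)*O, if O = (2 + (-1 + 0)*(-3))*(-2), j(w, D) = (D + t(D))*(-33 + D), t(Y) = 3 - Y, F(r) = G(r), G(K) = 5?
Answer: 3960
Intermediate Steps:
F(r) = 5
j(w, D) = -99 + 3*D (j(w, D) = (D + (3 - D))*(-33 + D) = 3*(-33 + D) = -99 + 3*D)
O = -10 (O = (2 - 1*(-3))*(-2) = (2 + 3)*(-2) = 5*(-2) = -10)
j(F(-6), -99)*O = (-99 + 3*(-99))*(-10) = (-99 - 297)*(-10) = -396*(-10) = 3960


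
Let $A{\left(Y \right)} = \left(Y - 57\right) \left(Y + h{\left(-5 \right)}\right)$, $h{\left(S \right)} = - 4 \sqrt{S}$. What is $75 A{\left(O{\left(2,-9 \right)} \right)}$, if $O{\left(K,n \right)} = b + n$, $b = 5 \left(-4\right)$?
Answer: $187050 + 25800 i \sqrt{5} \approx 1.8705 \cdot 10^{5} + 57691.0 i$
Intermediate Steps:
$b = -20$
$O{\left(K,n \right)} = -20 + n$
$A{\left(Y \right)} = \left(-57 + Y\right) \left(Y - 4 i \sqrt{5}\right)$ ($A{\left(Y \right)} = \left(Y - 57\right) \left(Y - 4 \sqrt{-5}\right) = \left(-57 + Y\right) \left(Y - 4 i \sqrt{5}\right)$)
$75 A{\left(O{\left(2,-9 \right)} \right)} = 75 \left(\left(-20 - 9\right)^{2} - 57 \left(-20 - 9\right) + 228 i \sqrt{5} - 4 i \left(-20 - 9\right) \sqrt{5}\right) = 75 \left(\left(-29\right)^{2} - -1653 + 228 i \sqrt{5} - 4 i \left(-29\right) \sqrt{5}\right) = 75 \left(841 + 1653 + 228 i \sqrt{5} + 116 i \sqrt{5}\right) = 75 \left(2494 + 344 i \sqrt{5}\right) = 187050 + 25800 i \sqrt{5}$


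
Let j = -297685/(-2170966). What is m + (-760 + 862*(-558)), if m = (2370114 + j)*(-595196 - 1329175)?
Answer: -9901731190904509435/2170966 ≈ -4.5610e+12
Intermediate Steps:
j = 297685/2170966 (j = -297685*(-1/2170966) = 297685/2170966 ≈ 0.13712)
m = -9901730145028613139/2170966 (m = (2370114 + 297685/2170966)*(-595196 - 1329175) = (5145437207809/2170966)*(-1924371) = -9901730145028613139/2170966 ≈ -4.5610e+12)
m + (-760 + 862*(-558)) = -9901730145028613139/2170966 + (-760 + 862*(-558)) = -9901730145028613139/2170966 + (-760 - 480996) = -9901730145028613139/2170966 - 481756 = -9901731190904509435/2170966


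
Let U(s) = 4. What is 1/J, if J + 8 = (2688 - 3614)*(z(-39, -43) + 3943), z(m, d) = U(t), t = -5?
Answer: -1/3654930 ≈ -2.7360e-7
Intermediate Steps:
z(m, d) = 4
J = -3654930 (J = -8 + (2688 - 3614)*(4 + 3943) = -8 - 926*3947 = -8 - 3654922 = -3654930)
1/J = 1/(-3654930) = -1/3654930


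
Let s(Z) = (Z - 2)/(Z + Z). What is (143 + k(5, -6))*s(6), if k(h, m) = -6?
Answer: 137/3 ≈ 45.667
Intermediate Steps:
s(Z) = (-2 + Z)/(2*Z) (s(Z) = (-2 + Z)/((2*Z)) = (-2 + Z)*(1/(2*Z)) = (-2 + Z)/(2*Z))
(143 + k(5, -6))*s(6) = (143 - 6)*((½)*(-2 + 6)/6) = 137*((½)*(⅙)*4) = 137*(⅓) = 137/3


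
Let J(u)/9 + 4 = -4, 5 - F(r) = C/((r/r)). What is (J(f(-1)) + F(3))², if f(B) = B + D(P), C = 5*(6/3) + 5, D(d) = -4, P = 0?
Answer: 6724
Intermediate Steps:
C = 15 (C = 5*(6*(⅓)) + 5 = 5*2 + 5 = 10 + 5 = 15)
F(r) = -10 (F(r) = 5 - 15/(r/r) = 5 - 15/1 = 5 - 15 = -10)
f(B) = -4 + B (f(B) = B - 4 = -4 + B)
J(u) = -72 (J(u) = -36 + 9*(-4) = -36 - 36 = -72)
(J(f(-1)) + F(3))² = (-72 - 10)² = (-82)² = 6724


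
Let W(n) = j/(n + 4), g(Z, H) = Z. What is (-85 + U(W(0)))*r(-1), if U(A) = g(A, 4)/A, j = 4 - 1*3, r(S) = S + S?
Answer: 168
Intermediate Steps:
r(S) = 2*S
j = 1 (j = 4 - 3 = 1)
W(n) = 1/(4 + n) (W(n) = 1/(n + 4) = 1/(4 + n))
U(A) = 1 (U(A) = A/A = 1)
(-85 + U(W(0)))*r(-1) = (-85 + 1)*(2*(-1)) = -84*(-2) = 168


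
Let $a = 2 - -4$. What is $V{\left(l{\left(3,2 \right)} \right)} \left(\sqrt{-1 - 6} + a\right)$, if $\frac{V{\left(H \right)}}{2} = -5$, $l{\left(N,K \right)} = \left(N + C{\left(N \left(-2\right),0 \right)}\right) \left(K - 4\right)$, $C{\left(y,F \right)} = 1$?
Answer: $-60 - 10 i \sqrt{7} \approx -60.0 - 26.458 i$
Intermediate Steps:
$l{\left(N,K \right)} = \left(1 + N\right) \left(-4 + K\right)$ ($l{\left(N,K \right)} = \left(N + 1\right) \left(K - 4\right) = \left(1 + N\right) \left(-4 + K\right)$)
$V{\left(H \right)} = -10$ ($V{\left(H \right)} = 2 \left(-5\right) = -10$)
$a = 6$ ($a = 2 + 4 = 6$)
$V{\left(l{\left(3,2 \right)} \right)} \left(\sqrt{-1 - 6} + a\right) = - 10 \left(\sqrt{-1 - 6} + 6\right) = - 10 \left(\sqrt{-7} + 6\right) = - 10 \left(i \sqrt{7} + 6\right) = - 10 \left(6 + i \sqrt{7}\right) = -60 - 10 i \sqrt{7}$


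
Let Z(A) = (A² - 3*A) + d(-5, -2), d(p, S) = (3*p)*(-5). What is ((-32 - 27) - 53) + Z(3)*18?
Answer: 1238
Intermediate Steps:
d(p, S) = -15*p
Z(A) = 75 + A² - 3*A (Z(A) = (A² - 3*A) - 15*(-5) = (A² - 3*A) + 75 = 75 + A² - 3*A)
((-32 - 27) - 53) + Z(3)*18 = ((-32 - 27) - 53) + (75 + 3² - 3*3)*18 = (-59 - 53) + (75 + 9 - 9)*18 = -112 + 75*18 = -112 + 1350 = 1238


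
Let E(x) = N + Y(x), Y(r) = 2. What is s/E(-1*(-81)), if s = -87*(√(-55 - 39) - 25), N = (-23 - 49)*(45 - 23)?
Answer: -2175/1582 + 87*I*√94/1582 ≈ -1.3748 + 0.53318*I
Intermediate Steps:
N = -1584 (N = -72*22 = -1584)
E(x) = -1582 (E(x) = -1584 + 2 = -1582)
s = 2175 - 87*I*√94 (s = -87*(√(-94) - 25) = -87*(I*√94 - 25) = -87*(-25 + I*√94) = 2175 - 87*I*√94 ≈ 2175.0 - 843.5*I)
s/E(-1*(-81)) = (2175 - 87*I*√94)/(-1582) = (2175 - 87*I*√94)*(-1/1582) = -2175/1582 + 87*I*√94/1582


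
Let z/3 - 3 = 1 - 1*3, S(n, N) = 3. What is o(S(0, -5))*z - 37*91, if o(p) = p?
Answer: -3358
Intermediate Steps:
z = 3 (z = 9 + 3*(1 - 1*3) = 9 + 3*(1 - 3) = 9 + 3*(-2) = 9 - 6 = 3)
o(S(0, -5))*z - 37*91 = 3*3 - 37*91 = 9 - 3367 = -3358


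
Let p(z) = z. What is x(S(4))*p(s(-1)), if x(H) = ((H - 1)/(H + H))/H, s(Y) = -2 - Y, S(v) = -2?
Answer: 3/8 ≈ 0.37500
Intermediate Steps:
x(H) = (-1 + H)/(2*H**2) (x(H) = ((-1 + H)/((2*H)))/H = ((-1 + H)*(1/(2*H)))/H = ((-1 + H)/(2*H))/H = (-1 + H)/(2*H**2))
x(S(4))*p(s(-1)) = ((1/2)*(-1 - 2)/(-2)**2)*(-2 - 1*(-1)) = ((1/2)*(1/4)*(-3))*(-2 + 1) = -3/8*(-1) = 3/8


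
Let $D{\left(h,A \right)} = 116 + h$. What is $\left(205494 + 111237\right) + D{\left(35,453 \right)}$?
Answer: $316882$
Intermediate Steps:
$\left(205494 + 111237\right) + D{\left(35,453 \right)} = \left(205494 + 111237\right) + \left(116 + 35\right) = 316731 + 151 = 316882$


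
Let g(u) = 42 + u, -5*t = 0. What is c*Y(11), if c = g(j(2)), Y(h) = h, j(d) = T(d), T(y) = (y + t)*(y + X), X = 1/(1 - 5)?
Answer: 1001/2 ≈ 500.50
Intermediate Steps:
X = -¼ (X = 1/(-4) = -¼ ≈ -0.25000)
t = 0 (t = -⅕*0 = 0)
T(y) = y*(-¼ + y) (T(y) = (y + 0)*(y - ¼) = y*(-¼ + y))
j(d) = d*(-¼ + d)
c = 91/2 (c = 42 + 2*(-¼ + 2) = 42 + 2*(7/4) = 42 + 7/2 = 91/2 ≈ 45.500)
c*Y(11) = (91/2)*11 = 1001/2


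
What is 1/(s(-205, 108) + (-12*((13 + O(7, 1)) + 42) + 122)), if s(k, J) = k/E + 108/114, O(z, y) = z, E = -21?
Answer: -399/243905 ≈ -0.0016359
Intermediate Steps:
s(k, J) = 18/19 - k/21 (s(k, J) = k/(-21) + 108/114 = k*(-1/21) + 108*(1/114) = -k/21 + 18/19 = 18/19 - k/21)
1/(s(-205, 108) + (-12*((13 + O(7, 1)) + 42) + 122)) = 1/((18/19 - 1/21*(-205)) + (-12*((13 + 7) + 42) + 122)) = 1/((18/19 + 205/21) + (-12*(20 + 42) + 122)) = 1/(4273/399 + (-12*62 + 122)) = 1/(4273/399 + (-744 + 122)) = 1/(4273/399 - 622) = 1/(-243905/399) = -399/243905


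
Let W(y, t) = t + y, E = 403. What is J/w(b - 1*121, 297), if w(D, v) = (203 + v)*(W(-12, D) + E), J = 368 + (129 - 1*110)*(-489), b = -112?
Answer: -8923/79000 ≈ -0.11295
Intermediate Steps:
J = -8923 (J = 368 + (129 - 110)*(-489) = 368 + 19*(-489) = 368 - 9291 = -8923)
w(D, v) = (203 + v)*(391 + D) (w(D, v) = (203 + v)*((D - 12) + 403) = (203 + v)*((-12 + D) + 403) = (203 + v)*(391 + D))
J/w(b - 1*121, 297) = -8923/(79373 + 203*(-112 - 1*121) + 391*297 + (-112 - 1*121)*297) = -8923/(79373 + 203*(-112 - 121) + 116127 + (-112 - 121)*297) = -8923/(79373 + 203*(-233) + 116127 - 233*297) = -8923/(79373 - 47299 + 116127 - 69201) = -8923/79000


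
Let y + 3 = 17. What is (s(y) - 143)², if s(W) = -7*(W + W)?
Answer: 114921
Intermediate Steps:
y = 14 (y = -3 + 17 = 14)
s(W) = -14*W
(s(y) - 143)² = (-14*14 - 143)² = (-196 - 143)² = (-339)² = 114921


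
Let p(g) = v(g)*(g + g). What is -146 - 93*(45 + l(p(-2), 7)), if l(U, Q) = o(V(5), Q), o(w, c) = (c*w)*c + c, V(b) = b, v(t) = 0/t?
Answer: -27767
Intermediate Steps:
v(t) = 0
o(w, c) = c + w*c² (o(w, c) = w*c² + c = c + w*c²)
p(g) = 0 (p(g) = 0*(g + g) = 0*(2*g) = 0)
l(U, Q) = Q*(1 + 5*Q) (l(U, Q) = Q*(1 + Q*5) = Q*(1 + 5*Q))
-146 - 93*(45 + l(p(-2), 7)) = -146 - 93*(45 + 7*(1 + 5*7)) = -146 - 93*(45 + 7*(1 + 35)) = -146 - 93*(45 + 7*36) = -146 - 93*(45 + 252) = -146 - 93*297 = -146 - 27621 = -27767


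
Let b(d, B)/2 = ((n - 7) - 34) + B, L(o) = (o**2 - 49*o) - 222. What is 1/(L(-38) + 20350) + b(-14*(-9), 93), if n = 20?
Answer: 3374497/23434 ≈ 144.00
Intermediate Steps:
L(o) = -222 + o**2 - 49*o
b(d, B) = -42 + 2*B (b(d, B) = 2*(((20 - 7) - 34) + B) = 2*((13 - 34) + B) = 2*(-21 + B) = -42 + 2*B)
1/(L(-38) + 20350) + b(-14*(-9), 93) = 1/((-222 + (-38)**2 - 49*(-38)) + 20350) + (-42 + 2*93) = 1/((-222 + 1444 + 1862) + 20350) + (-42 + 186) = 1/(3084 + 20350) + 144 = 1/23434 + 144 = 3374497/23434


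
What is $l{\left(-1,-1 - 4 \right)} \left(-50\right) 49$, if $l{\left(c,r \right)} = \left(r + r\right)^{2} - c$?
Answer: $-247450$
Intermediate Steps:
$l{\left(c,r \right)} = - c + 4 r^{2}$ ($l{\left(c,r \right)} = \left(2 r\right)^{2} - c = 4 r^{2} - c = - c + 4 r^{2}$)
$l{\left(-1,-1 - 4 \right)} \left(-50\right) 49 = \left(\left(-1\right) \left(-1\right) + 4 \left(-1 - 4\right)^{2}\right) \left(-50\right) 49 = \left(1 + 4 \left(-1 - 4\right)^{2}\right) \left(-50\right) 49 = \left(1 + 4 \left(-5\right)^{2}\right) \left(-50\right) 49 = \left(1 + 4 \cdot 25\right) \left(-50\right) 49 = \left(1 + 100\right) \left(-50\right) 49 = 101 \left(-50\right) 49 = \left(-5050\right) 49 = -247450$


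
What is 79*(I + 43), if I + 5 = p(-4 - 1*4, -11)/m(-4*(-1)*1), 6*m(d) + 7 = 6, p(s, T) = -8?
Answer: 6794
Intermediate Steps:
m(d) = -⅙ (m(d) = -7/6 + (⅙)*6 = -7/6 + 1 = -⅙)
I = 43 (I = -5 - 8/(-⅙) = -5 - 8*(-6) = -5 + 48 = 43)
79*(I + 43) = 79*(43 + 43) = 79*86 = 6794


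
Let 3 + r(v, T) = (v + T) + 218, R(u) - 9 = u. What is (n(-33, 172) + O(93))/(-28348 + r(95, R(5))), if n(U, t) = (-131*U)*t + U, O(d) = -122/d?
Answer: -69147517/2606232 ≈ -26.532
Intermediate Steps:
R(u) = 9 + u
r(v, T) = 215 + T + v (r(v, T) = -3 + ((v + T) + 218) = -3 + ((T + v) + 218) = -3 + (218 + T + v) = 215 + T + v)
n(U, t) = U - 131*U*t (n(U, t) = -131*U*t + U = U - 131*U*t)
(n(-33, 172) + O(93))/(-28348 + r(95, R(5))) = (-33*(1 - 131*172) - 122/93)/(-28348 + (215 + (9 + 5) + 95)) = (-33*(1 - 22532) - 122*1/93)/(-28348 + (215 + 14 + 95)) = (-33*(-22531) - 122/93)/(-28348 + 324) = (743523 - 122/93)/(-28024) = (69147517/93)*(-1/28024) = -69147517/2606232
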